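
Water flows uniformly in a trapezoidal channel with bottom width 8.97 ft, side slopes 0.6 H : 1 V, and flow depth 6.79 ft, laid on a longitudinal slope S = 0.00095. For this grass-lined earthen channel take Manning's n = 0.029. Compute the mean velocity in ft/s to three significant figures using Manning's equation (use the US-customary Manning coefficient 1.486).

3.69 ft/s

A = (b + z·y)·y = (8.97 + 0.6×6.79)×6.79 = 88.57 ft²
P = b + 2y√(1+z²) = 8.97 + 2×6.79×√(1+0.6²) = 24.81 ft
R = A/P = 88.57/24.81 = 3.570 ft
Q = (1.486/n)·A·R^(2/3)·S^(1/2) = (1.486/0.029) × 88.57 × 3.570^(2/3) × 0.00095^(1/2) = 326.8 ft³/s
V = Q/A = 326.8/88.57 = 3.689 ft/s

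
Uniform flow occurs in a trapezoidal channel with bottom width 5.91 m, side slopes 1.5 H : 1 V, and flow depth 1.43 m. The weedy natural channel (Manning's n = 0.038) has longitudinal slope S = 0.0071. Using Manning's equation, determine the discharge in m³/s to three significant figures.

A = (b + z·y)·y = (5.91 + 1.5×1.43)×1.43 = 11.52 m²
P = b + 2y√(1+z²) = 5.91 + 2×1.43×√(1+1.5²) = 11.07 m
R = A/P = 11.52/11.07 = 1.041 m
Q = (1/n)·A·R^(2/3)·S^(1/2) = (1/0.038) × 11.52 × 1.041^(2/3) × 0.0071^(1/2) = 26.23 m³/s

26.2 m³/s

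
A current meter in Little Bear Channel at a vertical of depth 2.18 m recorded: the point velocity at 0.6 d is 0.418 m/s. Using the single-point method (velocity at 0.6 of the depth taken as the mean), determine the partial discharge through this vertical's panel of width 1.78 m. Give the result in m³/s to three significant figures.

v̄ = v₀.₆ = 0.418 m/s
q = v̄ × d × w = 0.4180 × 2.18 × 1.78 = 1.622 m³/s

1.62 m³/s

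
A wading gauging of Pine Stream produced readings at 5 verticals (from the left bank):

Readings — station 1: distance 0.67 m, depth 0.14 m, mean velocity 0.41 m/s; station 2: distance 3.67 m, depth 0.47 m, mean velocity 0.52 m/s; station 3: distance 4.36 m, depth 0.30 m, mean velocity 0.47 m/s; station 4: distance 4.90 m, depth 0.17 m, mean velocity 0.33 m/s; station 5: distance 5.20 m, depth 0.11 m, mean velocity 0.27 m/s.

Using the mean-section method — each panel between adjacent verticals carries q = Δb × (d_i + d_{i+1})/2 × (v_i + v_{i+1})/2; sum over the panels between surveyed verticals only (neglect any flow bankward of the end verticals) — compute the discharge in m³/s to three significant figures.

0.620 m³/s

Panel 1-2: Δb = 3 m, d̄ = (0.14+0.47)/2 = 0.305, v̄ = (0.41+0.52)/2 = 0.465 → q = 3×0.305×0.465 = 0.4255 m³/s
Panel 2-3: Δb = 0.69 m, d̄ = (0.47+0.30)/2 = 0.385, v̄ = (0.52+0.47)/2 = 0.495 → q = 0.69×0.385×0.495 = 0.1315 m³/s
Panel 3-4: Δb = 0.54 m, d̄ = (0.30+0.17)/2 = 0.235, v̄ = (0.47+0.33)/2 = 0.4 → q = 0.54×0.235×0.4 = 0.05076 m³/s
Panel 4-5: Δb = 0.3 m, d̄ = (0.17+0.11)/2 = 0.14, v̄ = (0.33+0.27)/2 = 0.3 → q = 0.3×0.14×0.3 = 0.01260 m³/s
Q = Σ q = 0.6203 m³/s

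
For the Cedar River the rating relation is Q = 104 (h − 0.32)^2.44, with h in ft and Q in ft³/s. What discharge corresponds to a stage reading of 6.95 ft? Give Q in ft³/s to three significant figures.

Q = 104 × (6.95 − 0.32)^2.44 = 104 × 6.63^2.44 = 10510 ft³/s

10500 ft³/s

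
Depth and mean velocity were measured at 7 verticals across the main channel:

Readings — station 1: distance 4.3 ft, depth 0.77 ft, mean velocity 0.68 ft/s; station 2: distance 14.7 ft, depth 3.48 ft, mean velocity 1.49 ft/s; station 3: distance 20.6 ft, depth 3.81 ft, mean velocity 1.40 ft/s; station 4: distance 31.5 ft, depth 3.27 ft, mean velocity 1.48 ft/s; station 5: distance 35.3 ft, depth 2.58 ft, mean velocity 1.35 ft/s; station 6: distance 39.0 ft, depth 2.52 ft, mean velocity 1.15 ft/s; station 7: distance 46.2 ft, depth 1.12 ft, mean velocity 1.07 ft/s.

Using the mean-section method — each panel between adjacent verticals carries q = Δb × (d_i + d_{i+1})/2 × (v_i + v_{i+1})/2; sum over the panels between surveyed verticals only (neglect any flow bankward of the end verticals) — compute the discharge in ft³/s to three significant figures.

153 ft³/s

Panel 1-2: Δb = 10.4 ft, d̄ = (0.77+3.48)/2 = 2.125, v̄ = (0.68+1.49)/2 = 1.085 → q = 10.4×2.125×1.085 = 23.98 ft³/s
Panel 2-3: Δb = 5.9 ft, d̄ = (3.48+3.81)/2 = 3.645, v̄ = (1.49+1.40)/2 = 1.445 → q = 5.9×3.645×1.445 = 31.08 ft³/s
Panel 3-4: Δb = 10.9 ft, d̄ = (3.81+3.27)/2 = 3.54, v̄ = (1.40+1.48)/2 = 1.44 → q = 10.9×3.54×1.44 = 55.56 ft³/s
Panel 4-5: Δb = 3.8 ft, d̄ = (3.27+2.58)/2 = 2.925, v̄ = (1.48+1.35)/2 = 1.415 → q = 3.8×2.925×1.415 = 15.73 ft³/s
Panel 5-6: Δb = 3.7 ft, d̄ = (2.58+2.52)/2 = 2.55, v̄ = (1.35+1.15)/2 = 1.25 → q = 3.7×2.55×1.25 = 11.79 ft³/s
Panel 6-7: Δb = 7.2 ft, d̄ = (2.52+1.12)/2 = 1.82, v̄ = (1.15+1.07)/2 = 1.11 → q = 7.2×1.82×1.11 = 14.55 ft³/s
Q = Σ q = 152.7 ft³/s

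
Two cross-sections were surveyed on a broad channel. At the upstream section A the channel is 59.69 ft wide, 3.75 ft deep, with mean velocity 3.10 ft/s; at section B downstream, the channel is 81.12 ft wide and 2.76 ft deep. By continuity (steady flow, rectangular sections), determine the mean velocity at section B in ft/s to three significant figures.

Q = A₁V₁ = (59.69×3.75) × 3.10 = 693.9 ft³/s
A₂ = 81.12 × 2.76 = 223.9 ft²
V₂ = Q/A₂ = 693.9/223.9 = 3.099 ft/s

3.10 ft/s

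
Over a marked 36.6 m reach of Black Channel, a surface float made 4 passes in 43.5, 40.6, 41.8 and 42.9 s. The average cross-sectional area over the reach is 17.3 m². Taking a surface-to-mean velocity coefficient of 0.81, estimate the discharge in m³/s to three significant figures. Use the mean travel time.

12.2 m³/s

t̄ = (43.5 + 40.6 + 41.8 + 42.9) / 4 = 42.2 s
v_surface = L / t̄ = 36.6 / 42.2 = 0.8673 m/s
v_mean = 0.81 × 0.8673 = 0.7025 m/s
Q = A × v_mean = 17.3 × 0.7025 = 12.15 m³/s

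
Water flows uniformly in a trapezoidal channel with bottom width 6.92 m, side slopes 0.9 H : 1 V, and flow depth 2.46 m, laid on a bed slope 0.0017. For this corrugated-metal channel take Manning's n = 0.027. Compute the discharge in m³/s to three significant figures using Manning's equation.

48.1 m³/s

A = (b + z·y)·y = (6.92 + 0.9×2.46)×2.46 = 22.47 m²
P = b + 2y√(1+z²) = 6.92 + 2×2.46×√(1+0.9²) = 13.54 m
R = A/P = 22.47/13.54 = 1.660 m
Q = (1/n)·A·R^(2/3)·S^(1/2) = (1/0.027) × 22.47 × 1.660^(2/3) × 0.0017^(1/2) = 48.10 m³/s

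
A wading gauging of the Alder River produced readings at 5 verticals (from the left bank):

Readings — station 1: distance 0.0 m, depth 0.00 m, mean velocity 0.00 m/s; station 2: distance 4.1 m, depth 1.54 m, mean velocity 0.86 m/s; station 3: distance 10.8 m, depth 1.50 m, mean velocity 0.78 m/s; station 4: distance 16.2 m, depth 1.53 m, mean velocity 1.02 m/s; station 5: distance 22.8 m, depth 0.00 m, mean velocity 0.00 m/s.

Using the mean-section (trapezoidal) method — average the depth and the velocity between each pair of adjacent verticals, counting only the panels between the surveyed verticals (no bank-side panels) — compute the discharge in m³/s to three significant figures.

Panel 1-2: Δb = 4.1 m, d̄ = (0.00+1.54)/2 = 0.77, v̄ = (0.00+0.86)/2 = 0.43 → q = 4.1×0.77×0.43 = 1.358 m³/s
Panel 2-3: Δb = 6.7 m, d̄ = (1.54+1.50)/2 = 1.52, v̄ = (0.86+0.78)/2 = 0.82 → q = 6.7×1.52×0.82 = 8.351 m³/s
Panel 3-4: Δb = 5.4 m, d̄ = (1.50+1.53)/2 = 1.515, v̄ = (0.78+1.02)/2 = 0.9 → q = 5.4×1.515×0.9 = 7.363 m³/s
Panel 4-5: Δb = 6.6 m, d̄ = (1.53+0.00)/2 = 0.765, v̄ = (1.02+0.00)/2 = 0.51 → q = 6.6×0.765×0.51 = 2.575 m³/s
Q = Σ q = 19.65 m³/s

19.6 m³/s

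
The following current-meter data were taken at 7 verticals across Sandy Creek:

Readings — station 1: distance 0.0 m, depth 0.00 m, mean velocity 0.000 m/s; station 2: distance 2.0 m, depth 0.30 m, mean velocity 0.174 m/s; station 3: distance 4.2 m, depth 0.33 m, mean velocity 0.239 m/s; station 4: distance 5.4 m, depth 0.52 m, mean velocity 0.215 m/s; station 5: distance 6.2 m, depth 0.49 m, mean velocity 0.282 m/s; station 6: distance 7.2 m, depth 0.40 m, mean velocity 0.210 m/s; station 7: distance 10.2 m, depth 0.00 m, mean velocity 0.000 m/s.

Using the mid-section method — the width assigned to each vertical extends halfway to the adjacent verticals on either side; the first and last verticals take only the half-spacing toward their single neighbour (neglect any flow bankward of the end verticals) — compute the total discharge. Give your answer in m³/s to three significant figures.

0.648 m³/s

w_2 = (4.2 − 0.0)/2 = 2.1 m; q_2 = 0.174 × 0.30 × 2.1 = 0.1096 m³/s
w_3 = (5.4 − 2.0)/2 = 1.7 m; q_3 = 0.239 × 0.33 × 1.7 = 0.1341 m³/s
w_4 = (6.2 − 4.2)/2 = 1 m; q_4 = 0.215 × 0.52 × 1 = 0.1118 m³/s
w_5 = (7.2 − 5.4)/2 = 0.9 m; q_5 = 0.282 × 0.49 × 0.9 = 0.1244 m³/s
w_6 = (10.2 − 6.2)/2 = 2 m; q_6 = 0.210 × 0.40 × 2 = 0.1680 m³/s
Stations 1, 7 contribute zero (depth or velocity is 0).
Q = Σ qᵢ = 0.6479 m³/s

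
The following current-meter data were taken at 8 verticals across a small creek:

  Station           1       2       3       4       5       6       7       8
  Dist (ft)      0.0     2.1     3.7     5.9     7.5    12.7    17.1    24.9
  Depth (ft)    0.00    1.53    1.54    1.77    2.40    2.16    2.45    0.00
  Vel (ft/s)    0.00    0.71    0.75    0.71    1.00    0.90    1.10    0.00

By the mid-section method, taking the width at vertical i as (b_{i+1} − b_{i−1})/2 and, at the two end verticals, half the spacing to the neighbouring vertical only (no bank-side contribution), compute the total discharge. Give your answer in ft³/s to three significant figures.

40.5 ft³/s

w_2 = (3.7 − 0.0)/2 = 1.85 ft; q_2 = 0.71 × 1.53 × 1.85 = 2.010 ft³/s
w_3 = (5.9 − 2.1)/2 = 1.9 ft; q_3 = 0.75 × 1.54 × 1.9 = 2.195 ft³/s
w_4 = (7.5 − 3.7)/2 = 1.9 ft; q_4 = 0.71 × 1.77 × 1.9 = 2.388 ft³/s
w_5 = (12.7 − 5.9)/2 = 3.4 ft; q_5 = 1.00 × 2.40 × 3.4 = 8.160 ft³/s
w_6 = (17.1 − 7.5)/2 = 4.8 ft; q_6 = 0.90 × 2.16 × 4.8 = 9.331 ft³/s
w_7 = (24.9 − 12.7)/2 = 6.1 ft; q_7 = 1.10 × 2.45 × 6.1 = 16.44 ft³/s
Stations 1, 8 contribute zero (depth or velocity is 0).
Q = Σ qᵢ = 40.52 ft³/s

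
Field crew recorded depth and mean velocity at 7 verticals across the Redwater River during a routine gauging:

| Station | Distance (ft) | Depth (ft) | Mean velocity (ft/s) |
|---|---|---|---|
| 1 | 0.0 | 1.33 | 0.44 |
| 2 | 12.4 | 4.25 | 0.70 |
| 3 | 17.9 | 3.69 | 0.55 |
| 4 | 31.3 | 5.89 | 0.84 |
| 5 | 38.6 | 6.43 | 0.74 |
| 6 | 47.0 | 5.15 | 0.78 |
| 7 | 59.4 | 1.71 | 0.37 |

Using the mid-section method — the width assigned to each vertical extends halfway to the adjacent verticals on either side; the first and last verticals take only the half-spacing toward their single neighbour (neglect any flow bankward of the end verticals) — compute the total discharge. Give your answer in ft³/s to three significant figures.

w_1 = (12.4 − 0.0)/2 = 6.2 ft; q_1 = 0.44 × 1.33 × 6.2 = 3.628 ft³/s
w_2 = (17.9 − 0.0)/2 = 8.95 ft; q_2 = 0.70 × 4.25 × 8.95 = 26.63 ft³/s
w_3 = (31.3 − 12.4)/2 = 9.45 ft; q_3 = 0.55 × 3.69 × 9.45 = 19.18 ft³/s
w_4 = (38.6 − 17.9)/2 = 10.35 ft; q_4 = 0.84 × 5.89 × 10.35 = 51.21 ft³/s
w_5 = (47.0 − 31.3)/2 = 7.85 ft; q_5 = 0.74 × 6.43 × 7.85 = 37.35 ft³/s
w_6 = (59.4 − 38.6)/2 = 10.4 ft; q_6 = 0.78 × 5.15 × 10.4 = 41.78 ft³/s
w_7 = (59.4 − 47.0)/2 = 6.2 ft; q_7 = 0.37 × 1.71 × 6.2 = 3.923 ft³/s
Q = Σ qᵢ = 183.7 ft³/s

184 ft³/s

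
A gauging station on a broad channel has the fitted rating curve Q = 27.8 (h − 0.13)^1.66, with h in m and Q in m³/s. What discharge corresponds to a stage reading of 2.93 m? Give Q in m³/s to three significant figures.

Q = 27.8 × (2.93 − 0.13)^1.66 = 27.8 × 2.8^1.66 = 153.6 m³/s

154 m³/s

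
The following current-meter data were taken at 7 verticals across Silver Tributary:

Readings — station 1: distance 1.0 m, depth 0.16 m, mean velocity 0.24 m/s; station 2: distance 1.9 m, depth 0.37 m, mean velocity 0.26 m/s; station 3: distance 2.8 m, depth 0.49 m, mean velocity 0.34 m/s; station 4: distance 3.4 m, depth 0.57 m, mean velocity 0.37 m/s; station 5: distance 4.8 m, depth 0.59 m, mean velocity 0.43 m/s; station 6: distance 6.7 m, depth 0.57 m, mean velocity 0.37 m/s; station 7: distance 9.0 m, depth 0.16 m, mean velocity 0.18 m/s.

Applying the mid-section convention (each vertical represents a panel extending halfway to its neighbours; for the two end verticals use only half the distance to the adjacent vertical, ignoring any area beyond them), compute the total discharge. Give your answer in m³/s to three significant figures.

1.33 m³/s

w_1 = (1.9 − 1.0)/2 = 0.45 m; q_1 = 0.24 × 0.16 × 0.45 = 0.01728 m³/s
w_2 = (2.8 − 1.0)/2 = 0.9 m; q_2 = 0.26 × 0.37 × 0.9 = 0.08658 m³/s
w_3 = (3.4 − 1.9)/2 = 0.75 m; q_3 = 0.34 × 0.49 × 0.75 = 0.1250 m³/s
w_4 = (4.8 − 2.8)/2 = 1 m; q_4 = 0.37 × 0.57 × 1 = 0.2109 m³/s
w_5 = (6.7 − 3.4)/2 = 1.65 m; q_5 = 0.43 × 0.59 × 1.65 = 0.4186 m³/s
w_6 = (9.0 − 4.8)/2 = 2.1 m; q_6 = 0.37 × 0.57 × 2.1 = 0.4429 m³/s
w_7 = (9.0 − 6.7)/2 = 1.15 m; q_7 = 0.18 × 0.16 × 1.15 = 0.03312 m³/s
Q = Σ qᵢ = 1.334 m³/s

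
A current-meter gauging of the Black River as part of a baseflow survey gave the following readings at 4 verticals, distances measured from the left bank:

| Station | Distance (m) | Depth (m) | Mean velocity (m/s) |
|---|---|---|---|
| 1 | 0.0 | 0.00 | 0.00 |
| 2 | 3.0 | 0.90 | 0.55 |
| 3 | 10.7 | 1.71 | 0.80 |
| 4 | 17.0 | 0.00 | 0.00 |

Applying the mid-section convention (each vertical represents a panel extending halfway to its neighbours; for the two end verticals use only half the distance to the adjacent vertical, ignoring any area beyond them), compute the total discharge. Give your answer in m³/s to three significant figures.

w_2 = (10.7 − 0.0)/2 = 5.35 m; q_2 = 0.55 × 0.90 × 5.35 = 2.648 m³/s
w_3 = (17.0 − 3.0)/2 = 7 m; q_3 = 0.80 × 1.71 × 7 = 9.576 m³/s
Stations 1, 4 contribute zero (depth or velocity is 0).
Q = Σ qᵢ = 12.22 m³/s

12.2 m³/s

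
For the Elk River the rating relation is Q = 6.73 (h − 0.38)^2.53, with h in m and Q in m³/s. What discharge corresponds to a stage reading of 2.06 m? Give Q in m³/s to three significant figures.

25.0 m³/s

Q = 6.73 × (2.06 − 0.38)^2.53 = 6.73 × 1.68^2.53 = 25.01 m³/s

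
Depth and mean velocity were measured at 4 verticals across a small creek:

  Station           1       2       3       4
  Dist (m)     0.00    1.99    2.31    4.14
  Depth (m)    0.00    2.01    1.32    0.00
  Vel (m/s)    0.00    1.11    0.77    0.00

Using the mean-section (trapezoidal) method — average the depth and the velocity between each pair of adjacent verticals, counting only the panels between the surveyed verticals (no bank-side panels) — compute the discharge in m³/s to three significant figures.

2.08 m³/s

Panel 1-2: Δb = 1.99 m, d̄ = (0.00+2.01)/2 = 1.005, v̄ = (0.00+1.11)/2 = 0.555 → q = 1.99×1.005×0.555 = 1.110 m³/s
Panel 2-3: Δb = 0.32 m, d̄ = (2.01+1.32)/2 = 1.665, v̄ = (1.11+0.77)/2 = 0.94 → q = 0.32×1.665×0.94 = 0.5008 m³/s
Panel 3-4: Δb = 1.83 m, d̄ = (1.32+0.00)/2 = 0.66, v̄ = (0.77+0.00)/2 = 0.385 → q = 1.83×0.66×0.385 = 0.4650 m³/s
Q = Σ q = 2.076 m³/s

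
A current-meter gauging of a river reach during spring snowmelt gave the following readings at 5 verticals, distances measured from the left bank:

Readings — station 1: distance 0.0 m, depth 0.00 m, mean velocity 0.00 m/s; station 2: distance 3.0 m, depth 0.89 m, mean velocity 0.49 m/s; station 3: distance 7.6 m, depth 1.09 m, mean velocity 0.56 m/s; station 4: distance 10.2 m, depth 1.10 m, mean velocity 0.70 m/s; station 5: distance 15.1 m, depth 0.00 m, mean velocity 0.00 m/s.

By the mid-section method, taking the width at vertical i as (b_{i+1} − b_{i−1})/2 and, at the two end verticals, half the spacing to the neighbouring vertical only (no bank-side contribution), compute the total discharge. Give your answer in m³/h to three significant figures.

w_2 = (7.6 − 0.0)/2 = 3.8 m; q_2 = 0.49 × 0.89 × 3.8 = 1.657 m³/s
w_3 = (10.2 − 3.0)/2 = 3.6 m; q_3 = 0.56 × 1.09 × 3.6 = 2.197 m³/s
w_4 = (15.1 − 7.6)/2 = 3.75 m; q_4 = 0.70 × 1.10 × 3.75 = 2.888 m³/s
Stations 1, 5 contribute zero (depth or velocity is 0).
Q = Σ qᵢ = 6.742 m³/s
= 6.742 × 3600 = 24270 m³/h

24300 m³/h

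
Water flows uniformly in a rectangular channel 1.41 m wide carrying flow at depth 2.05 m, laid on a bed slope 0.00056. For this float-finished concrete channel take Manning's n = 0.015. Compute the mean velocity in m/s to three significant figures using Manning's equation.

1.03 m/s

A = b·y = 1.41 × 2.05 = 2.891 m²
P = b + 2y = 1.41 + 2×2.05 = 5.510 m
R = A/P = 2.891/5.510 = 0.5246 m
Q = (1/n)·A·R^(2/3)·S^(1/2) = (1/0.015) × 2.891 × 0.5246^(2/3) × 0.00056^(1/2) = 2.966 m³/s
V = Q/A = 2.966/2.891 = 1.026 m/s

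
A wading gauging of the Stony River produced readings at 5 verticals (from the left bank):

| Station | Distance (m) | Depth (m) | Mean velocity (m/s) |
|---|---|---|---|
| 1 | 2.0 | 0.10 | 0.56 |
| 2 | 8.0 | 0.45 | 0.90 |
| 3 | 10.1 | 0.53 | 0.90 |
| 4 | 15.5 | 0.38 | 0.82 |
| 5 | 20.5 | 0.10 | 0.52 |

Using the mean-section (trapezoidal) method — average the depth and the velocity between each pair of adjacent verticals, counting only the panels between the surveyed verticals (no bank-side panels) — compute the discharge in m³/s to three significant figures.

Panel 1-2: Δb = 6 m, d̄ = (0.10+0.45)/2 = 0.275, v̄ = (0.56+0.90)/2 = 0.73 → q = 6×0.275×0.73 = 1.205 m³/s
Panel 2-3: Δb = 2.1 m, d̄ = (0.45+0.53)/2 = 0.49, v̄ = (0.90+0.90)/2 = 0.9 → q = 2.1×0.49×0.9 = 0.9261 m³/s
Panel 3-4: Δb = 5.4 m, d̄ = (0.53+0.38)/2 = 0.455, v̄ = (0.90+0.82)/2 = 0.86 → q = 5.4×0.455×0.86 = 2.113 m³/s
Panel 4-5: Δb = 5 m, d̄ = (0.38+0.10)/2 = 0.24, v̄ = (0.82+0.52)/2 = 0.67 → q = 5×0.24×0.67 = 0.8040 m³/s
Q = Σ q = 5.048 m³/s

5.05 m³/s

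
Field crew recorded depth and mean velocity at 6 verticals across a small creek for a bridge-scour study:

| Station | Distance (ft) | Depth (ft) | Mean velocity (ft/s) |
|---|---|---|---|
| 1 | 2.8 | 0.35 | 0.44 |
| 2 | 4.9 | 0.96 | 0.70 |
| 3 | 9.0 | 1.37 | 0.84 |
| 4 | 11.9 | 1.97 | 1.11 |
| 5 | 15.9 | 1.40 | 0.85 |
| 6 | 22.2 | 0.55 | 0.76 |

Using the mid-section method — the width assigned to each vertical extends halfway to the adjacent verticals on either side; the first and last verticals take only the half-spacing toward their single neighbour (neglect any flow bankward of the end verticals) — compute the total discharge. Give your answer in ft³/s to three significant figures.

w_1 = (4.9 − 2.8)/2 = 1.05 ft; q_1 = 0.44 × 0.35 × 1.05 = 0.1617 ft³/s
w_2 = (9.0 − 2.8)/2 = 3.1 ft; q_2 = 0.70 × 0.96 × 3.1 = 2.083 ft³/s
w_3 = (11.9 − 4.9)/2 = 3.5 ft; q_3 = 0.84 × 1.37 × 3.5 = 4.028 ft³/s
w_4 = (15.9 − 9.0)/2 = 3.45 ft; q_4 = 1.11 × 1.97 × 3.45 = 7.544 ft³/s
w_5 = (22.2 − 11.9)/2 = 5.15 ft; q_5 = 0.85 × 1.40 × 5.15 = 6.129 ft³/s
w_6 = (22.2 − 15.9)/2 = 3.15 ft; q_6 = 0.76 × 0.55 × 3.15 = 1.317 ft³/s
Q = Σ qᵢ = 21.26 ft³/s

21.3 ft³/s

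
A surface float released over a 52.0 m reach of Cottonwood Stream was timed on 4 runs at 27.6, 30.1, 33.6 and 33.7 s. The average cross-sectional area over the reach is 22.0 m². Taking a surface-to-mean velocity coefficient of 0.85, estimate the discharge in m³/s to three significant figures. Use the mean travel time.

31.1 m³/s

t̄ = (27.6 + 30.1 + 33.6 + 33.7) / 4 = 31.25 s
v_surface = L / t̄ = 52.0 / 31.25 = 1.664 m/s
v_mean = 0.85 × 1.664 = 1.414 m/s
Q = A × v_mean = 22.0 × 1.414 = 31.12 m³/s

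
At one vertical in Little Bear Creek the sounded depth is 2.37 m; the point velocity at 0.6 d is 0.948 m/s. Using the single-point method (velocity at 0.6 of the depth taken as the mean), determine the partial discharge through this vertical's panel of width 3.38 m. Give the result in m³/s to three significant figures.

7.59 m³/s

v̄ = v₀.₆ = 0.948 m/s
q = v̄ × d × w = 0.9480 × 2.37 × 3.38 = 7.594 m³/s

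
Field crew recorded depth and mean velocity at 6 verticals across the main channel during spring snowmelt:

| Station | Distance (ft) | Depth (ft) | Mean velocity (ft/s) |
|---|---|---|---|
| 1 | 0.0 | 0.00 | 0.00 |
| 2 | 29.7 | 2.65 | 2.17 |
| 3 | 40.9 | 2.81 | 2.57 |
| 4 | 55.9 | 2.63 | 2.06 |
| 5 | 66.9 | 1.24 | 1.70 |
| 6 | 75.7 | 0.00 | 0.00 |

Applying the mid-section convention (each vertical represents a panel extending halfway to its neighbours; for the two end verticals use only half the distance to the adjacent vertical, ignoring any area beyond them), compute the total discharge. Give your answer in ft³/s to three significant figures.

w_2 = (40.9 − 0.0)/2 = 20.45 ft; q_2 = 2.17 × 2.65 × 20.45 = 117.6 ft³/s
w_3 = (55.9 − 29.7)/2 = 13.1 ft; q_3 = 2.57 × 2.81 × 13.1 = 94.60 ft³/s
w_4 = (66.9 − 40.9)/2 = 13 ft; q_4 = 2.06 × 2.63 × 13 = 70.43 ft³/s
w_5 = (75.7 − 55.9)/2 = 9.9 ft; q_5 = 1.70 × 1.24 × 9.9 = 20.87 ft³/s
Stations 1, 6 contribute zero (depth or velocity is 0).
Q = Σ qᵢ = 303.5 ft³/s

304 ft³/s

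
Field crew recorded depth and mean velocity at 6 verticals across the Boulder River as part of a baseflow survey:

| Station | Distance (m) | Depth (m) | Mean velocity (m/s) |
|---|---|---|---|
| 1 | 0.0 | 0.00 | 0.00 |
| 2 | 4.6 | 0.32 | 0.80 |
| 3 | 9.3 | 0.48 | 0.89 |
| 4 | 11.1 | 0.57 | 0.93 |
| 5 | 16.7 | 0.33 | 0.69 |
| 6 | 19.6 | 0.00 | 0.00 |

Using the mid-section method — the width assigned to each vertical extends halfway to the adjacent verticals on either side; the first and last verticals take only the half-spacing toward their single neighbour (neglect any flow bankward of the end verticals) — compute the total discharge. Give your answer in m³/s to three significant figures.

w_2 = (9.3 − 0.0)/2 = 4.65 m; q_2 = 0.80 × 0.32 × 4.65 = 1.190 m³/s
w_3 = (11.1 − 4.6)/2 = 3.25 m; q_3 = 0.89 × 0.48 × 3.25 = 1.388 m³/s
w_4 = (16.7 − 9.3)/2 = 3.7 m; q_4 = 0.93 × 0.57 × 3.7 = 1.961 m³/s
w_5 = (19.6 − 11.1)/2 = 4.25 m; q_5 = 0.69 × 0.33 × 4.25 = 0.9677 m³/s
Stations 1, 6 contribute zero (depth or velocity is 0).
Q = Σ qᵢ = 5.508 m³/s

5.51 m³/s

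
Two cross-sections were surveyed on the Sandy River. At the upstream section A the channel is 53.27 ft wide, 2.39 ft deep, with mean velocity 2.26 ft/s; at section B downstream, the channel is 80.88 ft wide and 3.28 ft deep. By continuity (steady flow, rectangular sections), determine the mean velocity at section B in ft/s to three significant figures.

1.08 ft/s

Q = A₁V₁ = (53.27×2.39) × 2.26 = 287.7 ft³/s
A₂ = 80.88 × 3.28 = 265.3 ft²
V₂ = Q/A₂ = 287.7/265.3 = 1.085 ft/s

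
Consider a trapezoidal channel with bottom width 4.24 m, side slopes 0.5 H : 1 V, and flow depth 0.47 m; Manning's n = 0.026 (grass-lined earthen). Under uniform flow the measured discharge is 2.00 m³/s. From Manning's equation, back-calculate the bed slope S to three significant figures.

0.00209

A = (b + z·y)·y = (4.24 + 0.5×0.47)×0.47 = 2.103 m²
P = b + 2y√(1+z²) = 4.24 + 2×0.47×√(1+0.5²) = 5.291 m
R = A/P = 2.103/5.291 = 0.3975 m
S = (Q·n / (1·A·R^(2/3)))² = (2.00×0.026 / (1×2.103×0.5406))² = 0.002091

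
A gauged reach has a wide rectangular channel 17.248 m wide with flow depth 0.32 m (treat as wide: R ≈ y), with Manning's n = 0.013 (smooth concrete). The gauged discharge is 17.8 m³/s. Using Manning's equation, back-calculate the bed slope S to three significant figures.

0.00803

A = b·y = 17.248 × 0.32 = 5.519 m²
Wide channel: R ≈ y = 0.32 m
S = (Q·n / (1·A·R^(2/3)))² = (17.8×0.013 / (1×5.519×0.4678))² = 0.008031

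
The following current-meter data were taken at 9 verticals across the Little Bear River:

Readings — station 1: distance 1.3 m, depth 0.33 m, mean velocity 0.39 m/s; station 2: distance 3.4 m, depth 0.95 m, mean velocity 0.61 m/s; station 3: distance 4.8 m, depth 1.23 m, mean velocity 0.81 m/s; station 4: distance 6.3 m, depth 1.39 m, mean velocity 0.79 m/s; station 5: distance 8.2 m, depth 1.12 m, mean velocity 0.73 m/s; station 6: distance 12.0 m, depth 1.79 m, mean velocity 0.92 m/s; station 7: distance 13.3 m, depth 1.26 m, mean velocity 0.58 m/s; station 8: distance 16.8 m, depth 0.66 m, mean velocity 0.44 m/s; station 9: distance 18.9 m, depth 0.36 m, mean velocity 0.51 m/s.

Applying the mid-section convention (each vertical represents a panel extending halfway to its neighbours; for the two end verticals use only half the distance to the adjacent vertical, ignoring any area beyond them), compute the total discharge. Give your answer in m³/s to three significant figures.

13.7 m³/s

w_1 = (3.4 − 1.3)/2 = 1.05 m; q_1 = 0.39 × 0.33 × 1.05 = 0.1351 m³/s
w_2 = (4.8 − 1.3)/2 = 1.75 m; q_2 = 0.61 × 0.95 × 1.75 = 1.014 m³/s
w_3 = (6.3 − 3.4)/2 = 1.45 m; q_3 = 0.81 × 1.23 × 1.45 = 1.445 m³/s
w_4 = (8.2 − 4.8)/2 = 1.7 m; q_4 = 0.79 × 1.39 × 1.7 = 1.867 m³/s
w_5 = (12.0 − 6.3)/2 = 2.85 m; q_5 = 0.73 × 1.12 × 2.85 = 2.330 m³/s
w_6 = (13.3 − 8.2)/2 = 2.55 m; q_6 = 0.92 × 1.79 × 2.55 = 4.199 m³/s
w_7 = (16.8 − 12.0)/2 = 2.4 m; q_7 = 0.58 × 1.26 × 2.4 = 1.754 m³/s
w_8 = (18.9 − 13.3)/2 = 2.8 m; q_8 = 0.44 × 0.66 × 2.8 = 0.8131 m³/s
w_9 = (18.9 − 16.8)/2 = 1.05 m; q_9 = 0.51 × 0.36 × 1.05 = 0.1928 m³/s
Q = Σ qᵢ = 13.75 m³/s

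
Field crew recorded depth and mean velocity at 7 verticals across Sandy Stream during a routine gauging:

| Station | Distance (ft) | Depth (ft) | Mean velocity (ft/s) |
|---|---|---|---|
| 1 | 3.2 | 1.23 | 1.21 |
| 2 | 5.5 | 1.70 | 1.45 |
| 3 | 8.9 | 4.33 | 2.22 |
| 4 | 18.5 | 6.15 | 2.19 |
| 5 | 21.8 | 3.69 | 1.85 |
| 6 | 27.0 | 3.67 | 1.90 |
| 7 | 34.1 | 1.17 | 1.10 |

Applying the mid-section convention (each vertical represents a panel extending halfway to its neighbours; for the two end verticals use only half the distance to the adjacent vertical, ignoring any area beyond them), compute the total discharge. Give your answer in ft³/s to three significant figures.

w_1 = (5.5 − 3.2)/2 = 1.15 ft; q_1 = 1.21 × 1.23 × 1.15 = 1.712 ft³/s
w_2 = (8.9 − 3.2)/2 = 2.85 ft; q_2 = 1.45 × 1.70 × 2.85 = 7.025 ft³/s
w_3 = (18.5 − 5.5)/2 = 6.5 ft; q_3 = 2.22 × 4.33 × 6.5 = 62.48 ft³/s
w_4 = (21.8 − 8.9)/2 = 6.45 ft; q_4 = 2.19 × 6.15 × 6.45 = 86.87 ft³/s
w_5 = (27.0 − 18.5)/2 = 4.25 ft; q_5 = 1.85 × 3.69 × 4.25 = 29.01 ft³/s
w_6 = (34.1 − 21.8)/2 = 6.15 ft; q_6 = 1.90 × 3.67 × 6.15 = 42.88 ft³/s
w_7 = (34.1 − 27.0)/2 = 3.55 ft; q_7 = 1.10 × 1.17 × 3.55 = 4.569 ft³/s
Q = Σ qᵢ = 234.6 ft³/s

235 ft³/s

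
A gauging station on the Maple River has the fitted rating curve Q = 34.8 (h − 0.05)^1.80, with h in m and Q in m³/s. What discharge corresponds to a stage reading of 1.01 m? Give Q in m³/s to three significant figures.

32.3 m³/s

Q = 34.8 × (1.01 − 0.05)^1.80 = 34.8 × 0.96^1.80 = 32.33 m³/s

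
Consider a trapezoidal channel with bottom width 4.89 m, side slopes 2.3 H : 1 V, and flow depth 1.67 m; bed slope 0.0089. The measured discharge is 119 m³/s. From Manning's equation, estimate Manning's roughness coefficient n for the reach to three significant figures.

A = (b + z·y)·y = (4.89 + 2.3×1.67)×1.67 = 14.58 m²
P = b + 2y√(1+z²) = 4.89 + 2×1.67×√(1+2.3²) = 13.27 m
R = A/P = 14.58/13.27 = 1.099 m
n = (1/Q)·A·R^(2/3)·S^(1/2) = (1/119) × 14.58 × 1.065 × 0.09434 = 0.01231

0.0123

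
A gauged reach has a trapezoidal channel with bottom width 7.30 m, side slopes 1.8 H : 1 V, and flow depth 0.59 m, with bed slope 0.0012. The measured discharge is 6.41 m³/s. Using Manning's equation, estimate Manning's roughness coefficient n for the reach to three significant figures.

A = (b + z·y)·y = (7.30 + 1.8×0.59)×0.59 = 4.934 m²
P = b + 2y√(1+z²) = 7.30 + 2×0.59×√(1+1.8²) = 9.730 m
R = A/P = 4.934/9.730 = 0.5071 m
n = (1/Q)·A·R^(2/3)·S^(1/2) = (1/6.41) × 4.934 × 0.6359 × 0.03464 = 0.01695

0.0170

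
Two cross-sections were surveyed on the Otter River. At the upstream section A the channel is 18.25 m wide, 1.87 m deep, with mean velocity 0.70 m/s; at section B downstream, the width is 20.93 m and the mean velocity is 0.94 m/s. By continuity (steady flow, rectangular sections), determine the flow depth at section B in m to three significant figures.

Q = A₁V₁ = (18.25×1.87) × 0.70 = 23.89 m³/s
d₂ = Q/(b₂ V₂) = 23.89/(20.93×0.94) = 1.214 m

1.21 m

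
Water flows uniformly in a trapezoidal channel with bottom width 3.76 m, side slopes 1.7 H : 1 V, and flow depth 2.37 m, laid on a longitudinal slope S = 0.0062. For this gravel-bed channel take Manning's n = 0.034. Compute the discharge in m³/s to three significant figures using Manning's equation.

53.7 m³/s

A = (b + z·y)·y = (3.76 + 1.7×2.37)×2.37 = 18.46 m²
P = b + 2y√(1+z²) = 3.76 + 2×2.37×√(1+1.7²) = 13.11 m
R = A/P = 18.46/13.11 = 1.408 m
Q = (1/n)·A·R^(2/3)·S^(1/2) = (1/0.034) × 18.46 × 1.408^(2/3) × 0.0062^(1/2) = 53.71 m³/s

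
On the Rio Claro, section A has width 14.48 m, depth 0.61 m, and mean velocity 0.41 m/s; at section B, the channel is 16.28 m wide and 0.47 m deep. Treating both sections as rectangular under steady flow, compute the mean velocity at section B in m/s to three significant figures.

0.473 m/s

Q = A₁V₁ = (14.48×0.61) × 0.41 = 3.621 m³/s
A₂ = 16.28 × 0.47 = 7.652 m²
V₂ = Q/A₂ = 3.621/7.652 = 0.4733 m/s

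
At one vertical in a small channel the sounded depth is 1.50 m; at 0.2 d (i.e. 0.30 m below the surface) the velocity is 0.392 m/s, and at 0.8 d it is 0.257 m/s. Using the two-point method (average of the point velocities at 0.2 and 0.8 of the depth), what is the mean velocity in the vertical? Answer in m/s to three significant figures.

v̄ = (0.392 + 0.257) / 2 = 0.3245 m/s

0.325 m/s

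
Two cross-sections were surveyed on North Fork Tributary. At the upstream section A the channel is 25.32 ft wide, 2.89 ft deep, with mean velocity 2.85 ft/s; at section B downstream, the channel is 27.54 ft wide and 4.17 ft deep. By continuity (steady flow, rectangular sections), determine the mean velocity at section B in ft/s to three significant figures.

Q = A₁V₁ = (25.32×2.89) × 2.85 = 208.5 ft³/s
A₂ = 27.54 × 4.17 = 114.8 ft²
V₂ = Q/A₂ = 208.5/114.8 = 1.816 ft/s

1.82 ft/s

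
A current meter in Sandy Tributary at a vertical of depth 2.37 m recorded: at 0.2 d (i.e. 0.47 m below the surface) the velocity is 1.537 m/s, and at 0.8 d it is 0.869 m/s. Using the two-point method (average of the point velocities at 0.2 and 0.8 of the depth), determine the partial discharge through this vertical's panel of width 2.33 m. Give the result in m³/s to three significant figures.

v̄ = (1.537 + 0.869) / 2 = 1.203 m/s
q = v̄ × d × w = 1.203 × 2.37 × 2.33 = 6.643 m³/s

6.64 m³/s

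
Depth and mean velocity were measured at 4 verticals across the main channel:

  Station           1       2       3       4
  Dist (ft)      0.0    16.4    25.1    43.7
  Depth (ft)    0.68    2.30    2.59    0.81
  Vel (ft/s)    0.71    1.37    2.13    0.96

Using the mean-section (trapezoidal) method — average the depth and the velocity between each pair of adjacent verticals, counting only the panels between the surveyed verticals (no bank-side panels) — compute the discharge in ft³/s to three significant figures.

111 ft³/s

Panel 1-2: Δb = 16.4 ft, d̄ = (0.68+2.30)/2 = 1.49, v̄ = (0.71+1.37)/2 = 1.04 → q = 16.4×1.49×1.04 = 25.41 ft³/s
Panel 2-3: Δb = 8.7 ft, d̄ = (2.30+2.59)/2 = 2.445, v̄ = (1.37+2.13)/2 = 1.75 → q = 8.7×2.445×1.75 = 37.23 ft³/s
Panel 3-4: Δb = 18.6 ft, d̄ = (2.59+0.81)/2 = 1.7, v̄ = (2.13+0.96)/2 = 1.545 → q = 18.6×1.7×1.545 = 48.85 ft³/s
Q = Σ q = 111.5 ft³/s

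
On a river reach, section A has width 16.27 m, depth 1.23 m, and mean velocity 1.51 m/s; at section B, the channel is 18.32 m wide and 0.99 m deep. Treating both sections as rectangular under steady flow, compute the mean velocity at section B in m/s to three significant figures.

1.67 m/s

Q = A₁V₁ = (16.27×1.23) × 1.51 = 30.22 m³/s
A₂ = 18.32 × 0.99 = 18.14 m²
V₂ = Q/A₂ = 30.22/18.14 = 1.666 m/s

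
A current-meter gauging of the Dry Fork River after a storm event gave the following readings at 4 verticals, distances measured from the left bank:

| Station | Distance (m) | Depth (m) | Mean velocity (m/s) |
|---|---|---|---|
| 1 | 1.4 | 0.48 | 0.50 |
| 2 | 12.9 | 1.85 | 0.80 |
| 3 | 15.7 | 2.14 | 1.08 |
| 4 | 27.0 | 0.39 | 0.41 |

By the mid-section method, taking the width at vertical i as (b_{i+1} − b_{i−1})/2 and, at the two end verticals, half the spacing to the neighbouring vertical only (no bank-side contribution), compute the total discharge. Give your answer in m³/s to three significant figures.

w_1 = (12.9 − 1.4)/2 = 5.75 m; q_1 = 0.50 × 0.48 × 5.75 = 1.380 m³/s
w_2 = (15.7 − 1.4)/2 = 7.15 m; q_2 = 0.80 × 1.85 × 7.15 = 10.58 m³/s
w_3 = (27.0 − 12.9)/2 = 7.05 m; q_3 = 1.08 × 2.14 × 7.05 = 16.29 m³/s
w_4 = (27.0 − 15.7)/2 = 5.65 m; q_4 = 0.41 × 0.39 × 5.65 = 0.9034 m³/s
Q = Σ qᵢ = 29.16 m³/s

29.2 m³/s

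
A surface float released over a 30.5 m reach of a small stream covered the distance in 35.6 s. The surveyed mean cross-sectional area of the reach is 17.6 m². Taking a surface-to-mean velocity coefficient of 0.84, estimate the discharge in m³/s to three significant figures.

v_surface = L / t̄ = 30.5 / 35.6 = 0.8567 m/s
v_mean = 0.84 × 0.8567 = 0.7197 m/s
Q = A × v_mean = 17.6 × 0.7197 = 12.67 m³/s

12.7 m³/s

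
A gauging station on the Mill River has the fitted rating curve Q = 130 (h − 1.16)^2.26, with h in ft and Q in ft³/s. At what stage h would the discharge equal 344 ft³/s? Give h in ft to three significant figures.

h − h₀ = (Q/C)^(1/b) = (344/130)^(1/2.26) = 1.538 ft
h = 1.16 + 1.538 = 2.698 ft

2.70 ft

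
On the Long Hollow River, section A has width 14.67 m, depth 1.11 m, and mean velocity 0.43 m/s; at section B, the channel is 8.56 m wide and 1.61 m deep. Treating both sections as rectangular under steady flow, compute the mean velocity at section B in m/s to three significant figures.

0.508 m/s

Q = A₁V₁ = (14.67×1.11) × 0.43 = 7.002 m³/s
A₂ = 8.56 × 1.61 = 13.78 m²
V₂ = Q/A₂ = 7.002/13.78 = 0.5081 m/s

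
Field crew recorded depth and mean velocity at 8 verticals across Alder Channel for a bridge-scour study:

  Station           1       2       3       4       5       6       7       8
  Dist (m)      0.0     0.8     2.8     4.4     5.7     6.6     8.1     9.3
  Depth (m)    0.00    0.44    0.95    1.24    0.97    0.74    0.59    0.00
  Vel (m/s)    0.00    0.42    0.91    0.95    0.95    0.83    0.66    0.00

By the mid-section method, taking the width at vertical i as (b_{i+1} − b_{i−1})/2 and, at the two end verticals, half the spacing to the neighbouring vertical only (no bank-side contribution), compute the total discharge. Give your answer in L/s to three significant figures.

5800 L/s

w_2 = (2.8 − 0.0)/2 = 1.4 m; q_2 = 0.42 × 0.44 × 1.4 = 0.2587 m³/s
w_3 = (4.4 − 0.8)/2 = 1.8 m; q_3 = 0.91 × 0.95 × 1.8 = 1.556 m³/s
w_4 = (5.7 − 2.8)/2 = 1.45 m; q_4 = 0.95 × 1.24 × 1.45 = 1.708 m³/s
w_5 = (6.6 − 4.4)/2 = 1.1 m; q_5 = 0.95 × 0.97 × 1.1 = 1.014 m³/s
w_6 = (8.1 − 5.7)/2 = 1.2 m; q_6 = 0.83 × 0.74 × 1.2 = 0.7370 m³/s
w_7 = (9.3 − 6.6)/2 = 1.35 m; q_7 = 0.66 × 0.59 × 1.35 = 0.5257 m³/s
Stations 1, 8 contribute zero (depth or velocity is 0).
Q = Σ qᵢ = 5.799 m³/s
= 5.799 × 1000 = 5799 L/s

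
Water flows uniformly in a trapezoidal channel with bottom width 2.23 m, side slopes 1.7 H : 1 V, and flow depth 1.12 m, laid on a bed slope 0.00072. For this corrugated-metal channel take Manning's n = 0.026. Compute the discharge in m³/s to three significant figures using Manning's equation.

A = (b + z·y)·y = (2.23 + 1.7×1.12)×1.12 = 4.630 m²
P = b + 2y√(1+z²) = 2.23 + 2×1.12×√(1+1.7²) = 6.648 m
R = A/P = 4.630/6.648 = 0.6965 m
Q = (1/n)·A·R^(2/3)·S^(1/2) = (1/0.026) × 4.630 × 0.6965^(2/3) × 0.00072^(1/2) = 3.754 m³/s

3.75 m³/s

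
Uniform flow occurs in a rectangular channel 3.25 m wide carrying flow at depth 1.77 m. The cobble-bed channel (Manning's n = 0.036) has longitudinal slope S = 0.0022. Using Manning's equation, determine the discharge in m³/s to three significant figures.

A = b·y = 3.25 × 1.77 = 5.753 m²
P = b + 2y = 3.25 + 2×1.77 = 6.790 m
R = A/P = 5.753/6.790 = 0.8472 m
Q = (1/n)·A·R^(2/3)·S^(1/2) = (1/0.036) × 5.753 × 0.8472^(2/3) × 0.0022^(1/2) = 6.711 m³/s

6.71 m³/s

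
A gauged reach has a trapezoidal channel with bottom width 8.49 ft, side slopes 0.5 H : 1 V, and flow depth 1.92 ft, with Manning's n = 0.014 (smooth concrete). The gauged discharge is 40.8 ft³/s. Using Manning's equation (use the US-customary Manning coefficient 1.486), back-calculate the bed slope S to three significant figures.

A = (b + z·y)·y = (8.49 + 0.5×1.92)×1.92 = 18.14 ft²
P = b + 2y√(1+z²) = 8.49 + 2×1.92×√(1+0.5²) = 12.78 ft
R = A/P = 18.14/12.78 = 1.419 ft
S = (Q·n / (1.486·A·R^(2/3)))² = (40.8×0.014 / (1.486×18.14×1.263))² = 0.0002814

0.000281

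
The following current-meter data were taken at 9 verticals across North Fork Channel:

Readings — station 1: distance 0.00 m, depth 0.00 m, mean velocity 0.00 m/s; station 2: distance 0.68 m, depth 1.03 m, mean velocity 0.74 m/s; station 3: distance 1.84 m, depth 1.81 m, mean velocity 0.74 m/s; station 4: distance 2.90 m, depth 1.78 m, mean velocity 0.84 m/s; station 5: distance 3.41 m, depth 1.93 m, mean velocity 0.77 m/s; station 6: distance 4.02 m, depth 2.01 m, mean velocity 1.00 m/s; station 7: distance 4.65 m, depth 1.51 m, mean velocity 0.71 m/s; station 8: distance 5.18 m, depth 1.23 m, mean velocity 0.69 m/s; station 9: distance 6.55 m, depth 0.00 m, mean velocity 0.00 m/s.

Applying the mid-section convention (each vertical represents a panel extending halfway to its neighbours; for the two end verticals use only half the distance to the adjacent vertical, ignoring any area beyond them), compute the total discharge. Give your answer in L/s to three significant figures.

6870 L/s

w_2 = (1.84 − 0.00)/2 = 0.92 m; q_2 = 0.74 × 1.03 × 0.92 = 0.7012 m³/s
w_3 = (2.90 − 0.68)/2 = 1.11 m; q_3 = 0.74 × 1.81 × 1.11 = 1.487 m³/s
w_4 = (3.41 − 1.84)/2 = 0.785 m; q_4 = 0.84 × 1.78 × 0.785 = 1.174 m³/s
w_5 = (4.02 − 2.90)/2 = 0.56 m; q_5 = 0.77 × 1.93 × 0.56 = 0.8322 m³/s
w_6 = (4.65 − 3.41)/2 = 0.62 m; q_6 = 1.00 × 2.01 × 0.62 = 1.246 m³/s
w_7 = (5.18 − 4.02)/2 = 0.58 m; q_7 = 0.71 × 1.51 × 0.58 = 0.6218 m³/s
w_8 = (6.55 − 4.65)/2 = 0.95 m; q_8 = 0.69 × 1.23 × 0.95 = 0.8063 m³/s
Stations 1, 9 contribute zero (depth or velocity is 0).
Q = Σ qᵢ = 6.868 m³/s
= 6.868 × 1000 = 6868 L/s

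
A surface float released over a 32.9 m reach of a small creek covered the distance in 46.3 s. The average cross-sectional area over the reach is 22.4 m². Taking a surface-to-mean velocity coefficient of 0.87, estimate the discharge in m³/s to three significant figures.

13.8 m³/s

v_surface = L / t̄ = 32.9 / 46.3 = 0.7106 m/s
v_mean = 0.87 × 0.7106 = 0.6182 m/s
Q = A × v_mean = 22.4 × 0.6182 = 13.85 m³/s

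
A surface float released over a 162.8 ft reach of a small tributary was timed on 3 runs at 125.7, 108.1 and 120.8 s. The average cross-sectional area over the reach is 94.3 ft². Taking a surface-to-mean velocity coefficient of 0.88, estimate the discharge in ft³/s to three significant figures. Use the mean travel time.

114 ft³/s

t̄ = (125.7 + 108.1 + 120.8) / 3 = 118.2 s
v_surface = L / t̄ = 162.8 / 118.2 = 1.377 ft/s
v_mean = 0.88 × 1.377 = 1.212 ft/s
Q = A × v_mean = 94.3 × 1.212 = 114.3 ft³/s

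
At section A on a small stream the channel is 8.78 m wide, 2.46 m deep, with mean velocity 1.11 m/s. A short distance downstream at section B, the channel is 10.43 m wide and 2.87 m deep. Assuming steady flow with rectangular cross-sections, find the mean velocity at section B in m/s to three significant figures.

Q = A₁V₁ = (8.78×2.46) × 1.11 = 23.97 m³/s
A₂ = 10.43 × 2.87 = 29.93 m²
V₂ = Q/A₂ = 23.97/29.93 = 0.8009 m/s

0.801 m/s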